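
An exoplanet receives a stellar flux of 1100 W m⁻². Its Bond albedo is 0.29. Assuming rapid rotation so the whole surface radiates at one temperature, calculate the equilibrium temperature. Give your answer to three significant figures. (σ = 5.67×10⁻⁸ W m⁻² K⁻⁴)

T_eq ≈ 242 K

Energy balance: absorbed = emitted ⇒ πR²·S(1−A) = 4πR²·σT_eq⁴, so T_eq⁴ = S(1−A)/(4σ).
T_eq = [1100 × 0.71 / (4 × 5.67×10⁻⁸)]^(1/4) = (3.44×10⁹)^(1/4) = 242 K.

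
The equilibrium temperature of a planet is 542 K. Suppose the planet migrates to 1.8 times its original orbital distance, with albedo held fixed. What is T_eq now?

T_eq ≈ 404 K

T_eq ∝ L^(1/4) · d^(−1/2).
T′ = 542 / 1.8^(1/2) = 404 K.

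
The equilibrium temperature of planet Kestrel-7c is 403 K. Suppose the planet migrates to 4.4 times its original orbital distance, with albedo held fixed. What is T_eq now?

T_eq ∝ L^(1/4) · d^(−1/2).
T′ = 403 / 4.4^(1/2) = 192 K.

T_eq ≈ 192 K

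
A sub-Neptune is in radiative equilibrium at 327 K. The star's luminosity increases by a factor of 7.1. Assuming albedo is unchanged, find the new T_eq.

T_eq ∝ L^(1/4) · d^(−1/2).
T′ = 327 × 7.1^(1/4) = 534 K.

T_eq ≈ 534 K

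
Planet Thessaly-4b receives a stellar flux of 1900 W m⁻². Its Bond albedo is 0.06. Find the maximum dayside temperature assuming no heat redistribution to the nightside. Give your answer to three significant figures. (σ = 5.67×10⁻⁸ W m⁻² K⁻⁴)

With no redistribution each surface element balances locally: S(1−A) = σT⁴.
T = [1900 × 0.94 / 5.67×10⁻⁸]^(1/4) = (3.15×10¹⁰)^(1/4) = 421 K.

T_ss ≈ 421 K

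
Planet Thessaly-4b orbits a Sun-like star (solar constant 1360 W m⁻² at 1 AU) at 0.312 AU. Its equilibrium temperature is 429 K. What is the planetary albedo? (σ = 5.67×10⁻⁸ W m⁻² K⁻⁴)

Flux at 0.312 AU: S = 1360/0.312² = 1.40×10⁴ W m⁻².
From T_eq⁴ = S(1−A)/(4σ): 1−A = 4σT_eq⁴/S.
1−A = 4 × 5.67×10⁻⁸ × (429)⁴ / 1.40×10⁴ = 0.550.

A ≈ 0.45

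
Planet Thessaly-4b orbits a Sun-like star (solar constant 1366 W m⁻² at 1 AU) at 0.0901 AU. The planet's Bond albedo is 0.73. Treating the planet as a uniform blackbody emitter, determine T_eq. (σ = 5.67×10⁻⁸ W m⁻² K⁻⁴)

Flux at 0.0901 AU: S = 1366/0.0901² = 1.68×10⁵ W m⁻².
Energy balance: absorbed = emitted ⇒ πR²·S(1−A) = 4πR²·σT_eq⁴, so T_eq⁴ = S(1−A)/(4σ).
T_eq = [1.68×10⁵ × 0.27 / (4 × 5.67×10⁻⁸)]^(1/4) = (2.00×10¹¹)^(1/4) = 669 K.

T_eq ≈ 669 K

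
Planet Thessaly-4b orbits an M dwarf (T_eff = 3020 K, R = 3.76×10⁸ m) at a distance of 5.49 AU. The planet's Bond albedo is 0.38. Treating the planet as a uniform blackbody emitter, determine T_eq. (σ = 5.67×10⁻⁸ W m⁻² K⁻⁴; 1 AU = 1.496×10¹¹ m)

d = 5.49 AU = 8.21×10¹¹ m.
L = 4πR_⋆²σT_⋆⁴ = 4π(3.76×10⁸)² × 5.67×10⁻⁸ × (3020)⁴ = 8.38×10²⁴ W.
S = L/(4πd²) = 0.989 W m⁻².
Energy balance: absorbed = emitted ⇒ πR²·S(1−A) = 4πR²·σT_eq⁴, so T_eq⁴ = S(1−A)/(4σ).
T_eq = [0.989 × 0.62 / (4 × 5.67×10⁻⁸)]^(1/4) = (2.70×10⁶)^(1/4) = 40.5 K.

T_eq ≈ 40.5 K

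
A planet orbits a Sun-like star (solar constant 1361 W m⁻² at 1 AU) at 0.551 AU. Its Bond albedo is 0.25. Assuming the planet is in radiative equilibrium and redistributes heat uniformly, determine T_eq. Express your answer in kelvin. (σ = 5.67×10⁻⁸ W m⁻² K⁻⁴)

Flux at 0.551 AU: S = 1361/0.551² = 4480 W m⁻².
Energy balance: absorbed = emitted ⇒ πR²·S(1−A) = 4πR²·σT_eq⁴, so T_eq⁴ = S(1−A)/(4σ).
T_eq = [4480 × 0.75 / (4 × 5.67×10⁻⁸)]^(1/4) = (1.48×10¹⁰)^(1/4) = 349 K.

T_eq ≈ 349 K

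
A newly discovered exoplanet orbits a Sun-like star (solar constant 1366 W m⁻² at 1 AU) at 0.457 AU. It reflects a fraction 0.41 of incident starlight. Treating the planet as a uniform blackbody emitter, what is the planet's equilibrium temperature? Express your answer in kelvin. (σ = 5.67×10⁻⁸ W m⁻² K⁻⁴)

Flux at 0.457 AU: S = 1366/0.457² = 6540 W m⁻².
Energy balance: absorbed = emitted ⇒ πR²·S(1−A) = 4πR²·σT_eq⁴, so T_eq⁴ = S(1−A)/(4σ).
T_eq = [6540 × 0.59 / (4 × 5.67×10⁻⁸)]^(1/4) = (1.70×10¹⁰)^(1/4) = 361 K.

T_eq ≈ 361 K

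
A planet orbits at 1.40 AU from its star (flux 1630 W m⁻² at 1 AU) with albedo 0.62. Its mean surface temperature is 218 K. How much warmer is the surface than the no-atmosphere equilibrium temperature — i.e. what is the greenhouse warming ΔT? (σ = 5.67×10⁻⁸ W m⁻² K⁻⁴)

S = 1630/1.40² = 831.6 W m⁻².
T_eq = [S(1−A)/(4σ)]^(1/4) = [831.6×0.38/(4×5.67×10⁻⁸)]^(1/4) = 193.2 K.
ΔT = T_surf − T_eq = 218 − 193.2.

ΔT ≈ 24.8 K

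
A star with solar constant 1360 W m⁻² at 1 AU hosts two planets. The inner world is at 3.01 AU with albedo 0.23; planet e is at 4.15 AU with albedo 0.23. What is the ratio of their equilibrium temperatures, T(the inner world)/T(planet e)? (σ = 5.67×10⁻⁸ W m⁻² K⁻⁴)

T₁/T₂ ≈ 1.174

T_eq = [S₀(1−A)/(4σd²)]^(1/4), so T ∝ (1−A)^(1/4) / √d.
T₁ = [1360×0.77/(4×5.67×10⁻⁸×3.01²)]^(1/4) = 150.25 K.
T₂ = [1360×0.77/(4×5.67×10⁻⁸×4.15²)]^(1/4) = 127.96 K.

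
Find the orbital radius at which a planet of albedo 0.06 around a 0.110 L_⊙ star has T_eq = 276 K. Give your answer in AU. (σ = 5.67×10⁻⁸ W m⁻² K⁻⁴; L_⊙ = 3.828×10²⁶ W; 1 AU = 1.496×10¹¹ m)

d ≈ 0.327 AU

L = 0.110 × 3.828×10²⁶ = 4.21×10²⁵ W.
From T_eq⁴ = L(1−A)/(16πσd²): d = √[L(1−A)/(16πσT_eq⁴)].
d = √[4.21×10²⁵ × 0.94 / (16π × 5.67×10⁻⁸ × (276)⁴)] = 4.89×10¹⁰ m = 0.327 AU.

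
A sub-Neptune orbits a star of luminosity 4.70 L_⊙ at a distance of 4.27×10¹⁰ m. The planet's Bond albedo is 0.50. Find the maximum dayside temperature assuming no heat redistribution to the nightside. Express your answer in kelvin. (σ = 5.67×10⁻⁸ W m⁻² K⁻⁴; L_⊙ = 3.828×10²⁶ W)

T_ss ≈ 912 K

L = 4.70 × 3.828×10²⁶ = 1.80×10²⁷ W.
Flux: S = L/(4πd²) = 1.80×10²⁷/(4π×(4.27×10¹⁰)²) = 7.85×10⁴ W m⁻².
With no redistribution each surface element balances locally: S(1−A) = σT⁴.
T = [7.85×10⁴ × 0.50 / 5.67×10⁻⁸]^(1/4) = (6.92×10¹¹)^(1/4) = 912 K.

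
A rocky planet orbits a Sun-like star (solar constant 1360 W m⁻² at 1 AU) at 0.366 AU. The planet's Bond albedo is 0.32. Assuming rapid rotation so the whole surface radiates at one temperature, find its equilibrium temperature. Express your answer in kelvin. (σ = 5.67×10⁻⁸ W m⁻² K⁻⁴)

Flux at 0.366 AU: S = 1360/0.366² = 1.02×10⁴ W m⁻².
Energy balance: absorbed = emitted ⇒ πR²·S(1−A) = 4πR²·σT_eq⁴, so T_eq⁴ = S(1−A)/(4σ).
T_eq = [1.02×10⁴ × 0.68 / (4 × 5.67×10⁻⁸)]^(1/4) = (3.04×10¹⁰)^(1/4) = 418 K.

T_eq ≈ 418 K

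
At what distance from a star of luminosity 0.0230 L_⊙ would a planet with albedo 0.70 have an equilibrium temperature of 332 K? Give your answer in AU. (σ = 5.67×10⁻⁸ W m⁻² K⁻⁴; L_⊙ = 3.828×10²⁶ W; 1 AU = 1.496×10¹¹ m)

d ≈ 0.0584 AU

L = 0.0230 × 3.828×10²⁶ = 8.80×10²⁴ W.
From T_eq⁴ = L(1−A)/(16πσd²): d = √[L(1−A)/(16πσT_eq⁴)].
d = √[8.80×10²⁴ × 0.30 / (16π × 5.67×10⁻⁸ × (332)⁴)] = 8.73×10⁹ m = 0.0584 AU.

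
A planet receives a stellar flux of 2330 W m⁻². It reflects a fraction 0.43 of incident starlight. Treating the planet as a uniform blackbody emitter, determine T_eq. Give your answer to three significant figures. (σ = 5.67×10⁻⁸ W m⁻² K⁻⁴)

Energy balance: absorbed = emitted ⇒ πR²·S(1−A) = 4πR²·σT_eq⁴, so T_eq⁴ = S(1−A)/(4σ).
T_eq = [2330 × 0.57 / (4 × 5.67×10⁻⁸)]^(1/4) = (5.86×10⁹)^(1/4) = 277 K.

T_eq ≈ 277 K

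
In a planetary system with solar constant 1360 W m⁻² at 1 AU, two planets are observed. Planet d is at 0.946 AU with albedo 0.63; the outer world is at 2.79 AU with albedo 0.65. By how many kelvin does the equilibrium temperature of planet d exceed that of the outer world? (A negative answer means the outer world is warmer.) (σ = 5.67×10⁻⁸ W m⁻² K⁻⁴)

T_eq = [S₀(1−A)/(4σd²)]^(1/4), so T ∝ (1−A)^(1/4) / √d.
T₁ = [1360×0.37/(4×5.67×10⁻⁸×0.946²)]^(1/4) = 223.14 K.
T₂ = [1360×0.35/(4×5.67×10⁻⁸×2.79²)]^(1/4) = 128.14 K.

ΔT ≈ 95.0 K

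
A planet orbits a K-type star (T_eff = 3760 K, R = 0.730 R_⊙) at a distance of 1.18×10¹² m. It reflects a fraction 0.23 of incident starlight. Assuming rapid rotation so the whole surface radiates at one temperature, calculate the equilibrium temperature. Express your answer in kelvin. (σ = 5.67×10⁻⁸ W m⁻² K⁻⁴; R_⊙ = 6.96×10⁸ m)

R_⋆ = 0.730 × 6.96×10⁸ = 5.08×10⁸ m.
L = 4πR_⋆²σT_⋆⁴ = 4π(5.08×10⁸)² × 5.67×10⁻⁸ × (3760)⁴ = 3.68×10²⁵ W.
S = L/(4πd²) = 2.10 W m⁻².
Energy balance: absorbed = emitted ⇒ πR²·S(1−A) = 4πR²·σT_eq⁴, so T_eq⁴ = S(1−A)/(4σ).
T_eq = [2.10 × 0.77 / (4 × 5.67×10⁻⁸)]^(1/4) = (7.13×10⁶)^(1/4) = 51.7 K.

T_eq ≈ 51.7 K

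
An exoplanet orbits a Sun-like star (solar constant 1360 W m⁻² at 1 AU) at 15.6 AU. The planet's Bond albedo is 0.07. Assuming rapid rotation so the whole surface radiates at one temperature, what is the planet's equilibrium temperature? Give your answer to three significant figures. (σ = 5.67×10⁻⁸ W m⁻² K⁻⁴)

T_eq ≈ 69.2 K

Flux at 15.6 AU: S = 1360/15.6² = 5.59 W m⁻².
Energy balance: absorbed = emitted ⇒ πR²·S(1−A) = 4πR²·σT_eq⁴, so T_eq⁴ = S(1−A)/(4σ).
T_eq = [5.59 × 0.93 / (4 × 5.67×10⁻⁸)]^(1/4) = (2.29×10⁷)^(1/4) = 69.2 K.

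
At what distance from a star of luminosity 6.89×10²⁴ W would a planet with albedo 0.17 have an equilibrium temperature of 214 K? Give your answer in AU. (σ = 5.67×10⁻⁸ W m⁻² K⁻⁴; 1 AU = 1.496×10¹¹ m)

d ≈ 0.207 AU

From T_eq⁴ = L(1−A)/(16πσd²): d = √[L(1−A)/(16πσT_eq⁴)].
d = √[6.89×10²⁴ × 0.83 / (16π × 5.67×10⁻⁸ × (214)⁴)] = 3.09×10¹⁰ m = 0.207 AU.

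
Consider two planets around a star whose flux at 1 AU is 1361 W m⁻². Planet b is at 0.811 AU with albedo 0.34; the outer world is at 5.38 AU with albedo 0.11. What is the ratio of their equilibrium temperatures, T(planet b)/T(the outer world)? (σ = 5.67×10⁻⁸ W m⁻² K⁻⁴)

T₁/T₂ ≈ 2.390

T_eq = [S₀(1−A)/(4σd²)]^(1/4), so T ∝ (1−A)^(1/4) / √d.
T₁ = [1361×0.66/(4×5.67×10⁻⁸×0.811²)]^(1/4) = 278.57 K.
T₂ = [1361×0.89/(4×5.67×10⁻⁸×5.38²)]^(1/4) = 116.55 K.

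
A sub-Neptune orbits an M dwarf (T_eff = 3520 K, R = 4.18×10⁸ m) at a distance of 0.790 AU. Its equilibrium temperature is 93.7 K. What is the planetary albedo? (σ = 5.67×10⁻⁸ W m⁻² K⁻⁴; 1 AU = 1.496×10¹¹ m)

A ≈ 0.84

d = 0.790 AU = 1.18×10¹¹ m.
L = 4πR_⋆²σT_⋆⁴ = 4π(4.18×10⁸)² × 5.67×10⁻⁸ × (3520)⁴ = 1.91×10²⁵ W.
S = L/(4πd²) = 109 W m⁻².
From T_eq⁴ = S(1−A)/(4σ): 1−A = 4σT_eq⁴/S.
1−A = 4 × 5.67×10⁻⁸ × (93.7)⁴ / 109 = 0.161.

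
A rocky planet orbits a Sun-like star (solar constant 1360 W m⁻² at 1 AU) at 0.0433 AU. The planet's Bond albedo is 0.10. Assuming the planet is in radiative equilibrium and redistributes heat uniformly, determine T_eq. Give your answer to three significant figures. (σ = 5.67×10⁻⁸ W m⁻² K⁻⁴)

T_eq ≈ 1300 K

Flux at 0.0433 AU: S = 1360/0.0433² = 7.25×10⁵ W m⁻².
Energy balance: absorbed = emitted ⇒ πR²·S(1−A) = 4πR²·σT_eq⁴, so T_eq⁴ = S(1−A)/(4σ).
T_eq = [7.25×10⁵ × 0.90 / (4 × 5.67×10⁻⁸)]^(1/4) = (2.88×10¹²)^(1/4) = 1300 K.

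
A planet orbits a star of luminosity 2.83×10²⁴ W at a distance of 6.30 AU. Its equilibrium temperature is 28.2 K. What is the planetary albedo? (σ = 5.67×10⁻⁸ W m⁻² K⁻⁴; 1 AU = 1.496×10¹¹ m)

d = 6.30 AU = 9.42×10¹¹ m.
Flux: S = L/(4πd²) = 2.83×10²⁴/(4π×(9.42×10¹¹)²) = 0.254 W m⁻².
From T_eq⁴ = S(1−A)/(4σ): 1−A = 4σT_eq⁴/S.
1−A = 4 × 5.67×10⁻⁸ × (28.2)⁴ / 0.254 = 0.566.

A ≈ 0.43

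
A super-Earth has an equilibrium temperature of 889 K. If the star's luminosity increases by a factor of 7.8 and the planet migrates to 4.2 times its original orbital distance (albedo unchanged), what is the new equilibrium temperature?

T_eq ∝ L^(1/4) · d^(−1/2).
T′ = 889 × 7.8^(1/4) / 4.2^(1/2) = 725 K.

T_eq ≈ 725 K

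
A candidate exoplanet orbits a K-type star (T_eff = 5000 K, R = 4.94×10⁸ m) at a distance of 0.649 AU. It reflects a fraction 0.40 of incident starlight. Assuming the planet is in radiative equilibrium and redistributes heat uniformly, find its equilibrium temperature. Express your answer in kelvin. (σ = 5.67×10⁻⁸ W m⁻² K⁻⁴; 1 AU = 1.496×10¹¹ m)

d = 0.649 AU = 9.71×10¹⁰ m.
L = 4πR_⋆²σT_⋆⁴ = 4π(4.94×10⁸)² × 5.67×10⁻⁸ × (5000)⁴ = 1.09×10²⁶ W.
S = L/(4πd²) = 917 W m⁻².
Energy balance: absorbed = emitted ⇒ πR²·S(1−A) = 4πR²·σT_eq⁴, so T_eq⁴ = S(1−A)/(4σ).
T_eq = [917 × 0.60 / (4 × 5.67×10⁻⁸)]^(1/4) = (2.43×10⁹)^(1/4) = 222 K.

T_eq ≈ 222 K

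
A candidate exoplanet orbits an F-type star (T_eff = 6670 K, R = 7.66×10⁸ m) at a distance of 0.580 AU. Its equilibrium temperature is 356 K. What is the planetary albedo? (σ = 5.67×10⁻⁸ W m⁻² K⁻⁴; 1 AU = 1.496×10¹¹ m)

d = 0.580 AU = 8.68×10¹⁰ m.
L = 4πR_⋆²σT_⋆⁴ = 4π(7.66×10⁸)² × 5.67×10⁻⁸ × (6670)⁴ = 8.27×10²⁶ W.
S = L/(4πd²) = 8750 W m⁻².
From T_eq⁴ = S(1−A)/(4σ): 1−A = 4σT_eq⁴/S.
1−A = 4 × 5.67×10⁻⁸ × (356)⁴ / 8750 = 0.417.

A ≈ 0.58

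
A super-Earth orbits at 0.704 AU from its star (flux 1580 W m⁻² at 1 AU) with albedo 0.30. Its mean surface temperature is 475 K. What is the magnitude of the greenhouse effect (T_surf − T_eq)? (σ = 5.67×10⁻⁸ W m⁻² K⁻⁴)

ΔT ≈ 160.0 K

S = 1580/0.704² = 3188 W m⁻².
T_eq = [S(1−A)/(4σ)]^(1/4) = [3188×0.70/(4×5.67×10⁻⁸)]^(1/4) = 315.0 K.
ΔT = T_surf − T_eq = 475 − 315.0.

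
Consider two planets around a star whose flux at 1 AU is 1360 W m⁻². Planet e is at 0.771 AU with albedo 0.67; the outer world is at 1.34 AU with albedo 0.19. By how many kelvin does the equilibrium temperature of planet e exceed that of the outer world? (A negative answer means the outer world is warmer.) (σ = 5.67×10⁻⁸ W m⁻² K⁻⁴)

ΔT ≈ 12.1 K

T_eq = [S₀(1−A)/(4σd²)]^(1/4), so T ∝ (1−A)^(1/4) / √d.
T₁ = [1360×0.33/(4×5.67×10⁻⁸×0.771²)]^(1/4) = 240.20 K.
T₂ = [1360×0.81/(4×5.67×10⁻⁸×1.34²)]^(1/4) = 228.06 K.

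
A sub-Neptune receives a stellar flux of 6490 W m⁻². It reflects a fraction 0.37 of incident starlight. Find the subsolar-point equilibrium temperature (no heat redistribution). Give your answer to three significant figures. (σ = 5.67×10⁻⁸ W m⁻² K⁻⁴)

T_ss ≈ 518 K

At the subsolar point the surface absorbs S(1−A) and emits σT⁴ per unit area — no factor of 4, since only the local patch is in balance.
T = [6490 × 0.63 / 5.67×10⁻⁸]^(1/4) = (7.21×10¹⁰)^(1/4) = 518 K.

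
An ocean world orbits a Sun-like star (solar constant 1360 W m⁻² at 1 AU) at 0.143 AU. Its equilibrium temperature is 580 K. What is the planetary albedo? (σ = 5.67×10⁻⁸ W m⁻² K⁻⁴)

A ≈ 0.61

Flux at 0.143 AU: S = 1360/0.143² = 6.65×10⁴ W m⁻².
From T_eq⁴ = S(1−A)/(4σ): 1−A = 4σT_eq⁴/S.
1−A = 4 × 5.67×10⁻⁸ × (580)⁴ / 6.65×10⁴ = 0.386.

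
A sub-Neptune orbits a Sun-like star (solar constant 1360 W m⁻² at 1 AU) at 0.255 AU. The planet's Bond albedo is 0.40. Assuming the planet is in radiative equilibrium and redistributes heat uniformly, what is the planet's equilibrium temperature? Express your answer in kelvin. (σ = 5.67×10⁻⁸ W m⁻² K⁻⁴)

Flux at 0.255 AU: S = 1360/0.255² = 2.09×10⁴ W m⁻².
Energy balance: absorbed = emitted ⇒ πR²·S(1−A) = 4πR²·σT_eq⁴, so T_eq⁴ = S(1−A)/(4σ).
T_eq = [2.09×10⁴ × 0.60 / (4 × 5.67×10⁻⁸)]^(1/4) = (5.53×10¹⁰)^(1/4) = 485 K.

T_eq ≈ 485 K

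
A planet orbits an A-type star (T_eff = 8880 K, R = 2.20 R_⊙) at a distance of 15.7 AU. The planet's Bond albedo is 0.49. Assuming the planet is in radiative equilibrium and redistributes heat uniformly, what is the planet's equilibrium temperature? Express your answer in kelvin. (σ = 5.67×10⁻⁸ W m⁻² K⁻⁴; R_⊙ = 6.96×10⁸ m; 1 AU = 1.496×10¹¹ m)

R_⋆ = 2.20 × 6.96×10⁸ = 1.53×10⁹ m.
d = 15.7 AU = 2.35×10¹² m.
L = 4πR_⋆²σT_⋆⁴ = 4π(1.53×10⁹)² × 5.67×10⁻⁸ × (8880)⁴ = 1.04×10²⁸ W.
S = L/(4πd²) = 150 W m⁻².
Energy balance: absorbed = emitted ⇒ πR²·S(1−A) = 4πR²·σT_eq⁴, so T_eq⁴ = S(1−A)/(4σ).
T_eq = [150 × 0.51 / (4 × 5.67×10⁻⁸)]^(1/4) = (3.37×10⁸)^(1/4) = 135 K.

T_eq ≈ 135 K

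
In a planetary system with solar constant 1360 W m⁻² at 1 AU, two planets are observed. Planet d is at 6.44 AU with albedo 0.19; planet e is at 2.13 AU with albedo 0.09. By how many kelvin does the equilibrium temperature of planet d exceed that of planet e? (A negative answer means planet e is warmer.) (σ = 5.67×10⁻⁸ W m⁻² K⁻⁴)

T_eq = [S₀(1−A)/(4σd²)]^(1/4), so T ∝ (1−A)^(1/4) / √d.
T₁ = [1360×0.81/(4×5.67×10⁻⁸×6.44²)]^(1/4) = 104.03 K.
T₂ = [1360×0.91/(4×5.67×10⁻⁸×2.13²)]^(1/4) = 186.23 K.

ΔT ≈ -82.2 K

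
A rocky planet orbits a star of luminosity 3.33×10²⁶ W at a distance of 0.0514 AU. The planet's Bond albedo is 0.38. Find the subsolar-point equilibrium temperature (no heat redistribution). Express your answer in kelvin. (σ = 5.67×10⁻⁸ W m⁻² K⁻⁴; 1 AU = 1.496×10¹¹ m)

d = 0.0514 AU = 7.69×10⁹ m.
Flux: S = L/(4πd²) = 3.33×10²⁶/(4π×(7.69×10⁹)²) = 4.48×10⁵ W m⁻².
At the subsolar point the surface absorbs S(1−A) and emits σT⁴ per unit area — no factor of 4, since only the local patch is in balance.
T = [4.48×10⁵ × 0.62 / 5.67×10⁻⁸]^(1/4) = (4.90×10¹²)^(1/4) = 1490 K.

T_ss ≈ 1490 K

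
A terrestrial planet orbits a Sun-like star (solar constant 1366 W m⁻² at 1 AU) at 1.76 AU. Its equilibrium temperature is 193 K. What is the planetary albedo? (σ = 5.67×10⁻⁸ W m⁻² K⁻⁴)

Flux at 1.76 AU: S = 1366/1.76² = 441 W m⁻².
From T_eq⁴ = S(1−A)/(4σ): 1−A = 4σT_eq⁴/S.
1−A = 4 × 5.67×10⁻⁸ × (193)⁴ / 441 = 0.714.

A ≈ 0.29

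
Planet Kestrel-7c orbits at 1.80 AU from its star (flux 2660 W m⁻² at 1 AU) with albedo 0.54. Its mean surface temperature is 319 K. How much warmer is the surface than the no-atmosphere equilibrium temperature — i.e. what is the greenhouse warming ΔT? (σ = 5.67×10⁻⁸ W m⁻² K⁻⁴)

S = 2660/1.80² = 821.0 W m⁻².
T_eq = [S(1−A)/(4σ)]^(1/4) = [821.0×0.46/(4×5.67×10⁻⁸)]^(1/4) = 202.0 K.
ΔT = T_surf − T_eq = 319 − 202.0.

ΔT ≈ 117.0 K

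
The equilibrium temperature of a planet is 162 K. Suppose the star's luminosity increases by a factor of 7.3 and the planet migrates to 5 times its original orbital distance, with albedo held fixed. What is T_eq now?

T_eq ∝ L^(1/4) · d^(−1/2).
T′ = 162 × 7.3^(1/4) / 5^(1/2) = 119 K.

T_eq ≈ 119 K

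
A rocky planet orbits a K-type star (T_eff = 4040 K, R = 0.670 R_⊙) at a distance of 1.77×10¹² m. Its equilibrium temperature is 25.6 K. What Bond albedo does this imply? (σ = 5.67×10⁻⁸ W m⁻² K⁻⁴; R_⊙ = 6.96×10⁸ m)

R_⋆ = 0.670 × 6.96×10⁸ = 4.66×10⁸ m.
L = 4πR_⋆²σT_⋆⁴ = 4π(4.66×10⁸)² × 5.67×10⁻⁸ × (4040)⁴ = 4.13×10²⁵ W.
S = L/(4πd²) = 1.05 W m⁻².
From T_eq⁴ = S(1−A)/(4σ): 1−A = 4σT_eq⁴/S.
1−A = 4 × 5.67×10⁻⁸ × (25.6)⁴ / 1.05 = 0.093.

A ≈ 0.91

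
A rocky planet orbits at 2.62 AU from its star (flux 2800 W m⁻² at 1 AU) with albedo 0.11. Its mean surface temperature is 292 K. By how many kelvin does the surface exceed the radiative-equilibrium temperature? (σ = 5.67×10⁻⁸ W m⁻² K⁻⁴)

ΔT ≈ 92.0 K

S = 2800/2.62² = 407.9 W m⁻².
T_eq = [S(1−A)/(4σ)]^(1/4) = [407.9×0.89/(4×5.67×10⁻⁸)]^(1/4) = 200.0 K.
ΔT = T_surf − T_eq = 292 − 200.0.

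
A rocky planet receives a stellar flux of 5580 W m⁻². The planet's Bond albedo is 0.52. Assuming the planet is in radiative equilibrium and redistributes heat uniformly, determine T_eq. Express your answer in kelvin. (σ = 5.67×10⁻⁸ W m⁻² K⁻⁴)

Energy balance: absorbed = emitted ⇒ πR²·S(1−A) = 4πR²·σT_eq⁴, so T_eq⁴ = S(1−A)/(4σ).
T_eq = [5580 × 0.48 / (4 × 5.67×10⁻⁸)]^(1/4) = (1.18×10¹⁰)^(1/4) = 330 K.

T_eq ≈ 330 K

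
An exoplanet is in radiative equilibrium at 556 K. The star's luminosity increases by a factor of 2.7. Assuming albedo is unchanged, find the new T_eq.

T_eq ≈ 713 K

T_eq ∝ L^(1/4) · d^(−1/2).
T′ = 556 × 2.7^(1/4) = 713 K.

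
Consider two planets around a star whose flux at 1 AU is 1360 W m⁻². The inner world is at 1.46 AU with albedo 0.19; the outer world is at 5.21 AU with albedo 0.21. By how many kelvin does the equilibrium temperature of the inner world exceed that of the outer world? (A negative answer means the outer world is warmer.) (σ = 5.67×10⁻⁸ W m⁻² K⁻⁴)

ΔT ≈ 103.5 K

T_eq = [S₀(1−A)/(4σd²)]^(1/4), so T ∝ (1−A)^(1/4) / √d.
T₁ = [1360×0.81/(4×5.67×10⁻⁸×1.46²)]^(1/4) = 218.48 K.
T₂ = [1360×0.79/(4×5.67×10⁻⁸×5.21²)]^(1/4) = 114.94 K.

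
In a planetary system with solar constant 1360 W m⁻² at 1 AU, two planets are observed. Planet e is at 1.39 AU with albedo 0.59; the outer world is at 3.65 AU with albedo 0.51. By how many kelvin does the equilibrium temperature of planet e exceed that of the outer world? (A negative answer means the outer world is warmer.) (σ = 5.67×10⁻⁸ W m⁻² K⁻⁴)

ΔT ≈ 67.0 K

T_eq = [S₀(1−A)/(4σd²)]^(1/4), so T ∝ (1−A)^(1/4) / √d.
T₁ = [1360×0.41/(4×5.67×10⁻⁸×1.39²)]^(1/4) = 188.87 K.
T₂ = [1360×0.49/(4×5.67×10⁻⁸×3.65²)]^(1/4) = 121.86 K.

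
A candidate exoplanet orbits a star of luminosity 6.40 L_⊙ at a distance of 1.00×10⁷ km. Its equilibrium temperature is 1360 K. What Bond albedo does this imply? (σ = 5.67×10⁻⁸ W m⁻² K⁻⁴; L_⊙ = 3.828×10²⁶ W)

A ≈ 0.60

d = 1.00×10⁷ km = 1.00×10¹⁰ m.
L = 6.40 × 3.828×10²⁶ = 2.45×10²⁷ W.
Flux: S = L/(4πd²) = 2.45×10²⁷/(4π×(1.00×10¹⁰)²) = 1.95×10⁶ W m⁻².
From T_eq⁴ = S(1−A)/(4σ): 1−A = 4σT_eq⁴/S.
1−A = 4 × 5.67×10⁻⁸ × (1360)⁴ / 1.95×10⁶ = 0.398.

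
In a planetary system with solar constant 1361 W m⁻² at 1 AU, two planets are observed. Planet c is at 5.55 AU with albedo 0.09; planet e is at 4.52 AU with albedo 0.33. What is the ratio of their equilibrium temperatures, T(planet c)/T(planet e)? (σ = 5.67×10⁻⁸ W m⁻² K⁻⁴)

T_eq = [S₀(1−A)/(4σd²)]^(1/4), so T ∝ (1−A)^(1/4) / √d.
T₁ = [1361×0.91/(4×5.67×10⁻⁸×5.55²)]^(1/4) = 115.39 K.
T₂ = [1361×0.67/(4×5.67×10⁻⁸×4.52²)]^(1/4) = 118.44 K.

T₁/T₂ ≈ 0.974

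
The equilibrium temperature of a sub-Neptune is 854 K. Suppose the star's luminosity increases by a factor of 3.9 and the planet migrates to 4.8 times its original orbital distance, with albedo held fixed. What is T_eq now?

T_eq ∝ L^(1/4) · d^(−1/2).
T′ = 854 × 3.9^(1/4) / 4.8^(1/2) = 548 K.

T_eq ≈ 548 K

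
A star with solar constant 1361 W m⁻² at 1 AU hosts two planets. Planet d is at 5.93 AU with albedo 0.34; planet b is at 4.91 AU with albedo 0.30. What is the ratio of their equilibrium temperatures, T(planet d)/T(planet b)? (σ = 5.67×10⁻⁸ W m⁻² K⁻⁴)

T₁/T₂ ≈ 0.897

T_eq = [S₀(1−A)/(4σd²)]^(1/4), so T ∝ (1−A)^(1/4) / √d.
T₁ = [1361×0.66/(4×5.67×10⁻⁸×5.93²)]^(1/4) = 103.02 K.
T₂ = [1361×0.70/(4×5.67×10⁻⁸×4.91²)]^(1/4) = 114.89 K.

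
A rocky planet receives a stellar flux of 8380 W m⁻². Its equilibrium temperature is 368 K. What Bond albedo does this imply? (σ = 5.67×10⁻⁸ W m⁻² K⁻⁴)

From T_eq⁴ = S(1−A)/(4σ): 1−A = 4σT_eq⁴/S.
1−A = 4 × 5.67×10⁻⁸ × (368)⁴ / 8380 = 0.496.

A ≈ 0.50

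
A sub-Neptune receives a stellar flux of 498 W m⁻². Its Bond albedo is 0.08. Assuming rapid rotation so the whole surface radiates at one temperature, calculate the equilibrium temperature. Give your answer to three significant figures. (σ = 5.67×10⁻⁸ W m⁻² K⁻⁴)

Energy balance: absorbed = emitted ⇒ πR²·S(1−A) = 4πR²·σT_eq⁴, so T_eq⁴ = S(1−A)/(4σ).
T_eq = [498 × 0.92 / (4 × 5.67×10⁻⁸)]^(1/4) = (2.02×10⁹)^(1/4) = 212 K.

T_eq ≈ 212 K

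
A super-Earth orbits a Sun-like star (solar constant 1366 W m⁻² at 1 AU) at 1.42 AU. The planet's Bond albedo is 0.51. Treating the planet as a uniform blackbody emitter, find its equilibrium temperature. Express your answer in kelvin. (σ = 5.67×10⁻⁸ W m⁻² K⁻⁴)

Flux at 1.42 AU: S = 1366/1.42² = 677 W m⁻².
Energy balance: absorbed = emitted ⇒ πR²·S(1−A) = 4πR²·σT_eq⁴, so T_eq⁴ = S(1−A)/(4σ).
T_eq = [677 × 0.49 / (4 × 5.67×10⁻⁸)]^(1/4) = (1.46×10⁹)^(1/4) = 196 K.

T_eq ≈ 196 K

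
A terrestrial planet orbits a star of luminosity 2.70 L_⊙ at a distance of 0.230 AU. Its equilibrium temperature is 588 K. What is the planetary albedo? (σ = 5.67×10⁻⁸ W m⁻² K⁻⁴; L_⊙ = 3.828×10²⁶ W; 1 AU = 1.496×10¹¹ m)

A ≈ 0.61

d = 0.230 AU = 3.44×10¹⁰ m.
L = 2.70 × 3.828×10²⁶ = 1.03×10²⁷ W.
Flux: S = L/(4πd²) = 1.03×10²⁷/(4π×(3.44×10¹⁰)²) = 6.95×10⁴ W m⁻².
From T_eq⁴ = S(1−A)/(4σ): 1−A = 4σT_eq⁴/S.
1−A = 4 × 5.67×10⁻⁸ × (588)⁴ / 6.95×10⁴ = 0.390.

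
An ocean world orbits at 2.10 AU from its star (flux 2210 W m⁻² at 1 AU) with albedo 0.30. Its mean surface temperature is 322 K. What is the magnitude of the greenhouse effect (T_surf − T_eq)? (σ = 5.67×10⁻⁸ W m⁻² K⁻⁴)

S = 2210/2.10² = 501.1 W m⁻².
T_eq = [S(1−A)/(4σ)]^(1/4) = [501.1×0.70/(4×5.67×10⁻⁸)]^(1/4) = 198.3 K.
ΔT = T_surf − T_eq = 322 − 198.3.

ΔT ≈ 123.7 K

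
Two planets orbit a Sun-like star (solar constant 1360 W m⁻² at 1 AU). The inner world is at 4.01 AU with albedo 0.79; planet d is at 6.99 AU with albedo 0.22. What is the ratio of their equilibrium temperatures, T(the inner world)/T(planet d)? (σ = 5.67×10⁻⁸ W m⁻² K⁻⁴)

T₁/T₂ ≈ 0.951

T_eq = [S₀(1−A)/(4σd²)]^(1/4), so T ∝ (1−A)^(1/4) / √d.
T₁ = [1360×0.21/(4×5.67×10⁻⁸×4.01²)]^(1/4) = 94.07 K.
T₂ = [1360×0.78/(4×5.67×10⁻⁸×6.99²)]^(1/4) = 98.91 K.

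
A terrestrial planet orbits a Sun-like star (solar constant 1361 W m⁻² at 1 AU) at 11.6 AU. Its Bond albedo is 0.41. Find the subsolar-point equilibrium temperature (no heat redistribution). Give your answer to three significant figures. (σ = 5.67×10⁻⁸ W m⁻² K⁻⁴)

Flux at 11.6 AU: S = 1361/11.6² = 10.1 W m⁻².
At the subsolar point the surface absorbs S(1−A) and emits σT⁴ per unit area — no factor of 4, since only the local patch is in balance.
T = [10.1 × 0.59 / 5.67×10⁻⁸]^(1/4) = (1.05×10⁸)^(1/4) = 101 K.

T_ss ≈ 101 K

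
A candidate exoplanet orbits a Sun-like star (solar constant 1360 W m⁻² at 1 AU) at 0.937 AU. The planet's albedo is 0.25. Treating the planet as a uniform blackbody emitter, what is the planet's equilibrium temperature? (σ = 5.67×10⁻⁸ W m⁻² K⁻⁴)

Flux at 0.937 AU: S = 1360/0.937² = 1550 W m⁻².
Energy balance: absorbed = emitted ⇒ πR²·S(1−A) = 4πR²·σT_eq⁴, so T_eq⁴ = S(1−A)/(4σ).
T_eq = [1550 × 0.75 / (4 × 5.67×10⁻⁸)]^(1/4) = (5.12×10⁹)^(1/4) = 268 K.

T_eq ≈ 268 K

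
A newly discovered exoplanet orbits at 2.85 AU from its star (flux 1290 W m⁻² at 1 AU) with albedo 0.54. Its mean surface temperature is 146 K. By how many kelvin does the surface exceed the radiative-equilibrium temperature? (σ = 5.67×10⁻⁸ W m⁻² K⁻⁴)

S = 1290/2.85² = 158.8 W m⁻².
T_eq = [S(1−A)/(4σ)]^(1/4) = [158.8×0.46/(4×5.67×10⁻⁸)]^(1/4) = 134.0 K.
ΔT = T_surf − T_eq = 146 − 134.0.

ΔT ≈ 12.0 K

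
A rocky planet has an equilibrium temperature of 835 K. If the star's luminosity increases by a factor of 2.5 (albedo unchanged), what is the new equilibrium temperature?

T_eq ≈ 1050 K

T_eq ∝ L^(1/4) · d^(−1/2).
T′ = 835 × 2.5^(1/4) = 1050 K.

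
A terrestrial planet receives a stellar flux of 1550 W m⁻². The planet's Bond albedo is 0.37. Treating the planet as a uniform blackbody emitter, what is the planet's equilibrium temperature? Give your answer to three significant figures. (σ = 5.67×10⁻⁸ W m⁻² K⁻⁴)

Energy balance: absorbed = emitted ⇒ πR²·S(1−A) = 4πR²·σT_eq⁴, so T_eq⁴ = S(1−A)/(4σ).
T_eq = [1550 × 0.63 / (4 × 5.67×10⁻⁸)]^(1/4) = (4.31×10⁹)^(1/4) = 256 K.

T_eq ≈ 256 K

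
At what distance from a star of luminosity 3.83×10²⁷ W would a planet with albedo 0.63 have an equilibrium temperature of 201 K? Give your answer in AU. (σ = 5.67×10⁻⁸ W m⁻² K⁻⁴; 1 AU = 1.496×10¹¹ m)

From T_eq⁴ = L(1−A)/(16πσd²): d = √[L(1−A)/(16πσT_eq⁴)].
d = √[3.83×10²⁷ × 0.37 / (16π × 5.67×10⁻⁸ × (201)⁴)] = 5.52×10¹¹ m = 3.69 AU.

d ≈ 3.69 AU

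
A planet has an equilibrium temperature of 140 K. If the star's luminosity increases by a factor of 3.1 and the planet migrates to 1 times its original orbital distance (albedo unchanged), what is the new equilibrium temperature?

T_eq ≈ 186 K

T_eq ∝ L^(1/4) · d^(−1/2).
T′ = 140 × 3.1^(1/4) / 1^(1/2) = 186 K.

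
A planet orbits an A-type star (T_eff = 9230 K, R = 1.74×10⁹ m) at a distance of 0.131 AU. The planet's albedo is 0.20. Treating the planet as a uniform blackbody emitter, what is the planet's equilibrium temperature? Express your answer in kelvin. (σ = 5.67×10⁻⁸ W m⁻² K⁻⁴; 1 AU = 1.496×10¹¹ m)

d = 0.131 AU = 1.96×10¹⁰ m.
L = 4πR_⋆²σT_⋆⁴ = 4π(1.74×10⁹)² × 5.67×10⁻⁸ × (9230)⁴ = 1.57×10²⁸ W.
S = L/(4πd²) = 3.24×10⁶ W m⁻².
Energy balance: absorbed = emitted ⇒ πR²·S(1−A) = 4πR²·σT_eq⁴, so T_eq⁴ = S(1−A)/(4σ).
T_eq = [3.24×10⁶ × 0.80 / (4 × 5.67×10⁻⁸)]^(1/4) = (1.14×10¹³)^(1/4) = 1840 K.

T_eq ≈ 1840 K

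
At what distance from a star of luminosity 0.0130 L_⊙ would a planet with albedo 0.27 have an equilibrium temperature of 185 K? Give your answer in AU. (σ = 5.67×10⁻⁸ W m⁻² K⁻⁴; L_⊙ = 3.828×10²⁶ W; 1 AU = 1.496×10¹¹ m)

d ≈ 0.221 AU

L = 0.0130 × 3.828×10²⁶ = 4.98×10²⁴ W.
From T_eq⁴ = L(1−A)/(16πσd²): d = √[L(1−A)/(16πσT_eq⁴)].
d = √[4.98×10²⁴ × 0.73 / (16π × 5.67×10⁻⁸ × (185)⁴)] = 3.30×10¹⁰ m = 0.221 AU.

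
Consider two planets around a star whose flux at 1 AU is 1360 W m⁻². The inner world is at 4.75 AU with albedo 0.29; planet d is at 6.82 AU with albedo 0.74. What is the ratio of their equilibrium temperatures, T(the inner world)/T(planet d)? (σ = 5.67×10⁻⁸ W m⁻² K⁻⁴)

T₁/T₂ ≈ 1.540

T_eq = [S₀(1−A)/(4σd²)]^(1/4), so T ∝ (1−A)^(1/4) / √d.
T₁ = [1360×0.71/(4×5.67×10⁻⁸×4.75²)]^(1/4) = 117.20 K.
T₂ = [1360×0.26/(4×5.67×10⁻⁸×6.82²)]^(1/4) = 76.09 K.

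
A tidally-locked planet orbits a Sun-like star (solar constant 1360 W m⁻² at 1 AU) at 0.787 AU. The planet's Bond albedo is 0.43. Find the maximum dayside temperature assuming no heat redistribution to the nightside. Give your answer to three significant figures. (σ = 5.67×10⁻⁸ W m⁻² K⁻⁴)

T_ss ≈ 385 K

Flux at 0.787 AU: S = 1360/0.787² = 2200 W m⁻².
With no redistribution each surface element balances locally: S(1−A) = σT⁴.
T = [2200 × 0.57 / 5.67×10⁻⁸]^(1/4) = (2.21×10¹⁰)^(1/4) = 385 K.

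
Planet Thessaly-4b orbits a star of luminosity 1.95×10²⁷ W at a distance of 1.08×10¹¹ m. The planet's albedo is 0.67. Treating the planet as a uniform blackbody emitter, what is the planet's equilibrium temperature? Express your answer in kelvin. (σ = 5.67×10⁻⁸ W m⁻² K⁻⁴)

Flux: S = L/(4πd²) = 1.95×10²⁷/(4π×(1.08×10¹¹)²) = 1.33×10⁴ W m⁻².
Energy balance: absorbed = emitted ⇒ πR²·S(1−A) = 4πR²·σT_eq⁴, so T_eq⁴ = S(1−A)/(4σ).
T_eq = [1.33×10⁴ × 0.33 / (4 × 5.67×10⁻⁸)]^(1/4) = (1.94×10¹⁰)^(1/4) = 373 K.

T_eq ≈ 373 K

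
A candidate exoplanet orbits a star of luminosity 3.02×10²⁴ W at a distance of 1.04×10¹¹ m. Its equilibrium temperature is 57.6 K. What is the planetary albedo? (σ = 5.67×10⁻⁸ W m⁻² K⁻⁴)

Flux: S = L/(4πd²) = 3.02×10²⁴/(4π×(1.04×10¹¹)²) = 22.2 W m⁻².
From T_eq⁴ = S(1−A)/(4σ): 1−A = 4σT_eq⁴/S.
1−A = 4 × 5.67×10⁻⁸ × (57.6)⁴ / 22.2 = 0.112.

A ≈ 0.89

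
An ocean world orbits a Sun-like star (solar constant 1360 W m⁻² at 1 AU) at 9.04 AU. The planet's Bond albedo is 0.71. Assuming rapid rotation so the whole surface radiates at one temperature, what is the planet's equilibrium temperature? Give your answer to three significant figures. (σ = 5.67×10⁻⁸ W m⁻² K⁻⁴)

Flux at 9.04 AU: S = 1360/9.04² = 16.6 W m⁻².
Energy balance: absorbed = emitted ⇒ πR²·S(1−A) = 4πR²·σT_eq⁴, so T_eq⁴ = S(1−A)/(4σ).
T_eq = [16.6 × 0.29 / (4 × 5.67×10⁻⁸)]^(1/4) = (2.13×10⁷)^(1/4) = 67.9 K.

T_eq ≈ 67.9 K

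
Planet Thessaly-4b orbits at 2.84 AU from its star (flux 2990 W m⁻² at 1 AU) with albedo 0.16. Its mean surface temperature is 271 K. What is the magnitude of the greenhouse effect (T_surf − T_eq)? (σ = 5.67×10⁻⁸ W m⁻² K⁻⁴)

ΔT ≈ 78.5 K

S = 2990/2.84² = 370.7 W m⁻².
T_eq = [S(1−A)/(4σ)]^(1/4) = [370.7×0.84/(4×5.67×10⁻⁸)]^(1/4) = 192.5 K.
ΔT = T_surf − T_eq = 271 − 192.5.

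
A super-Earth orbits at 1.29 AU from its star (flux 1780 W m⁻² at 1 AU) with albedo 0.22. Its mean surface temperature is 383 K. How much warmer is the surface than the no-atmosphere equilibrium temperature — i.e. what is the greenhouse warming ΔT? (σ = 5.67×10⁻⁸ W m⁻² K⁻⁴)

ΔT ≈ 136.7 K

S = 1780/1.29² = 1070 W m⁻².
T_eq = [S(1−A)/(4σ)]^(1/4) = [1070×0.78/(4×5.67×10⁻⁸)]^(1/4) = 246.3 K.
ΔT = T_surf − T_eq = 383 − 246.3.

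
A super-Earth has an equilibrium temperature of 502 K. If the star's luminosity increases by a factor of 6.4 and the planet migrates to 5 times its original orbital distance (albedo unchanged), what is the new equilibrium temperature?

T_eq ∝ L^(1/4) · d^(−1/2).
T′ = 502 × 6.4^(1/4) / 5^(1/2) = 357 K.

T_eq ≈ 357 K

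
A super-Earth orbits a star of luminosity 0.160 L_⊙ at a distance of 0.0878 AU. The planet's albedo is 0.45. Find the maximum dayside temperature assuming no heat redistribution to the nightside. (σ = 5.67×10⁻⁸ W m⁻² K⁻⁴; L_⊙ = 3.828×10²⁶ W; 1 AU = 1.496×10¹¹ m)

d = 0.0878 AU = 1.31×10¹⁰ m.
L = 0.160 × 3.828×10²⁶ = 6.12×10²⁵ W.
Flux: S = L/(4πd²) = 6.12×10²⁵/(4π×(1.31×10¹⁰)²) = 2.83×10⁴ W m⁻².
With no redistribution each surface element balances locally: S(1−A) = σT⁴.
T = [2.83×10⁴ × 0.55 / 5.67×10⁻⁸]^(1/4) = (2.74×10¹¹)^(1/4) = 724 K.

T_ss ≈ 724 K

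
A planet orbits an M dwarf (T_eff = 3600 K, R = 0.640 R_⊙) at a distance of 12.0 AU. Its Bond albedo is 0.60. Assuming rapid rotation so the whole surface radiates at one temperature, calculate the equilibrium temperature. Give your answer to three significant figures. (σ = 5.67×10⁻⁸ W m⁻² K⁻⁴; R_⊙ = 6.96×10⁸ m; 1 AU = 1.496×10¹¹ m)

R_⋆ = 0.640 × 6.96×10⁸ = 4.45×10⁸ m.
d = 12.0 AU = 1.80×10¹² m.
L = 4πR_⋆²σT_⋆⁴ = 4π(4.45×10⁸)² × 5.67×10⁻⁸ × (3600)⁴ = 2.37×10²⁵ W.
S = L/(4πd²) = 0.586 W m⁻².
Energy balance: absorbed = emitted ⇒ πR²·S(1−A) = 4πR²·σT_eq⁴, so T_eq⁴ = S(1−A)/(4σ).
T_eq = [0.586 × 0.40 / (4 × 5.67×10⁻⁸)]^(1/4) = (1.03×10⁶)^(1/4) = 31.9 K.

T_eq ≈ 31.9 K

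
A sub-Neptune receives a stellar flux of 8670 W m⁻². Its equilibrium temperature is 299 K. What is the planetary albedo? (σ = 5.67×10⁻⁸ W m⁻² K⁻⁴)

A ≈ 0.79

From T_eq⁴ = S(1−A)/(4σ): 1−A = 4σT_eq⁴/S.
1−A = 4 × 5.67×10⁻⁸ × (299)⁴ / 8670 = 0.209.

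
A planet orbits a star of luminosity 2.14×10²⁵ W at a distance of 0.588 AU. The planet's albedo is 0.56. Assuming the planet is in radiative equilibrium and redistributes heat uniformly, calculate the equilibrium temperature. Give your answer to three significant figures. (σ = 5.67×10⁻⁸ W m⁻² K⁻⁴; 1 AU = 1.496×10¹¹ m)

T_eq ≈ 144 K

d = 0.588 AU = 8.80×10¹⁰ m.
Flux: S = L/(4πd²) = 2.14×10²⁵/(4π×(8.80×10¹⁰)²) = 220 W m⁻².
Energy balance: absorbed = emitted ⇒ πR²·S(1−A) = 4πR²·σT_eq⁴, so T_eq⁴ = S(1−A)/(4σ).
T_eq = [220 × 0.44 / (4 × 5.67×10⁻⁸)]^(1/4) = (4.27×10⁸)^(1/4) = 144 K.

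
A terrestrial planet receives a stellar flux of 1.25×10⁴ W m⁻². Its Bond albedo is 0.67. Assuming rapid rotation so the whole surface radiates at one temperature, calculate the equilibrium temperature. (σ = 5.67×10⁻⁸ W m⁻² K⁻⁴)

T_eq ≈ 367 K

Energy balance: absorbed = emitted ⇒ πR²·S(1−A) = 4πR²·σT_eq⁴, so T_eq⁴ = S(1−A)/(4σ).
T_eq = [1.25×10⁴ × 0.33 / (4 × 5.67×10⁻⁸)]^(1/4) = (1.82×10¹⁰)^(1/4) = 367 K.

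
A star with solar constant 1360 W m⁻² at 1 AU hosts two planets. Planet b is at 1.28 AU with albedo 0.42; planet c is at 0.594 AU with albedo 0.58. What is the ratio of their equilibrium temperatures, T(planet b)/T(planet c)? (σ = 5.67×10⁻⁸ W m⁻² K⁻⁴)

T₁/T₂ ≈ 0.738

T_eq = [S₀(1−A)/(4σd²)]^(1/4), so T ∝ (1−A)^(1/4) / √d.
T₁ = [1360×0.58/(4×5.67×10⁻⁸×1.28²)]^(1/4) = 214.65 K.
T₂ = [1360×0.42/(4×5.67×10⁻⁸×0.594²)]^(1/4) = 290.67 K.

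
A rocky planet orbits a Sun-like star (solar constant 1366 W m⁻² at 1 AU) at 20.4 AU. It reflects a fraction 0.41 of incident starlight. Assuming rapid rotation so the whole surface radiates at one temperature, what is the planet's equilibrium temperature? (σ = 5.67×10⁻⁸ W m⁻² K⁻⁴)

T_eq ≈ 54.1 K

Flux at 20.4 AU: S = 1366/20.4² = 3.28 W m⁻².
Energy balance: absorbed = emitted ⇒ πR²·S(1−A) = 4πR²·σT_eq⁴, so T_eq⁴ = S(1−A)/(4σ).
T_eq = [3.28 × 0.59 / (4 × 5.67×10⁻⁸)]^(1/4) = (8.54×10⁶)^(1/4) = 54.1 K.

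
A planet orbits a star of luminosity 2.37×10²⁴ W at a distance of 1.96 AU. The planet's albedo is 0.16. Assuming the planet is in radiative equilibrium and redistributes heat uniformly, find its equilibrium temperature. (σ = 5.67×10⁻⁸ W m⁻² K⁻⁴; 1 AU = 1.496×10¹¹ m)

d = 1.96 AU = 2.93×10¹¹ m.
Flux: S = L/(4πd²) = 2.37×10²⁴/(4π×(2.93×10¹¹)²) = 2.19 W m⁻².
Energy balance: absorbed = emitted ⇒ πR²·S(1−A) = 4πR²·σT_eq⁴, so T_eq⁴ = S(1−A)/(4σ).
T_eq = [2.19 × 0.84 / (4 × 5.67×10⁻⁸)]^(1/4) = (8.12×10⁶)^(1/4) = 53.4 K.

T_eq ≈ 53.4 K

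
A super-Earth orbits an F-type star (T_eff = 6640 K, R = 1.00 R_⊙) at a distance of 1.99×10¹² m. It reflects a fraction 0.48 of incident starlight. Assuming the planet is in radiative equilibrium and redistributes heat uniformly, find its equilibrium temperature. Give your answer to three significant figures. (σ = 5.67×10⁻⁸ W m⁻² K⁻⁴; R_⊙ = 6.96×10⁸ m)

T_eq ≈ 74.6 K

R_⋆ = 1.00 × 6.96×10⁸ = 6.96×10⁸ m.
L = 4πR_⋆²σT_⋆⁴ = 4π(6.96×10⁸)² × 5.67×10⁻⁸ × (6640)⁴ = 6.71×10²⁶ W.
S = L/(4πd²) = 13.5 W m⁻².
Energy balance: absorbed = emitted ⇒ πR²·S(1−A) = 4πR²·σT_eq⁴, so T_eq⁴ = S(1−A)/(4σ).
T_eq = [13.5 × 0.52 / (4 × 5.67×10⁻⁸)]^(1/4) = (3.09×10⁷)^(1/4) = 74.6 K.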